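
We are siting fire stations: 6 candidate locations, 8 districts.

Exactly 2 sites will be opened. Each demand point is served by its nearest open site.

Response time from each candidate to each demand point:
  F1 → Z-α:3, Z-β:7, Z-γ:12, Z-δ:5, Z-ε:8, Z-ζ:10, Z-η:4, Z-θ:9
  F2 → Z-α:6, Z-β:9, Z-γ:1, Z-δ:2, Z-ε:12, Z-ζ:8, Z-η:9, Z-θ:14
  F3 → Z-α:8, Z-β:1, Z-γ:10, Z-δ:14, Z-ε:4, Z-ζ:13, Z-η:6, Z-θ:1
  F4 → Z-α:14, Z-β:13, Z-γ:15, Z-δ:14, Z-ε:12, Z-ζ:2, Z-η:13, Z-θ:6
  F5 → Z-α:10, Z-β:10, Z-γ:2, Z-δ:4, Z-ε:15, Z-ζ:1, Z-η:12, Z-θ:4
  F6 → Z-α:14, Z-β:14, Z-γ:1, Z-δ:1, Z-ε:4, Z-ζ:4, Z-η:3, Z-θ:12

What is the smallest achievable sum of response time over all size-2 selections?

23

Open {F3, F6}.
  Z-α→F3 8, Z-β→F3 1, Z-γ→F6 1, Z-δ→F6 1, Z-ε→F3 4, Z-ζ→F6 4, Z-η→F6 3, Z-θ→F3 1  ⇒ total 23.
Compare {F3, F5}: total 27.
Compare {F2, F3}: total 29.
No size-2 selection does better; minimum is 23.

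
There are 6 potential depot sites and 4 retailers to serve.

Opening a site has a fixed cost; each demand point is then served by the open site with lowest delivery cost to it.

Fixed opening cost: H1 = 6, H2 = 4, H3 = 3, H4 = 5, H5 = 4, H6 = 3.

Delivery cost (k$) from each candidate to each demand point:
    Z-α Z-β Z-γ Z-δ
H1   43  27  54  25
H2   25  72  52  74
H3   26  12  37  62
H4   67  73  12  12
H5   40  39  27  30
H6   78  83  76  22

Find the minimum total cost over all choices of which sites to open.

Open {H3, H4}: assign each demand point to its cheapest open site.
  Z-α→H3 26, Z-β→H3 12, Z-γ→H4 12, Z-δ→H4 12
  delivery cost 62, fixed 8 → total 70.
Compare {H2, H3, H4}: delivery cost 61 + fixed 12 = 73.
Compare {H3, H4, H6}: delivery cost 62 + fixed 11 = 73.
Compare {H3, H4, H5}: delivery cost 62 + fixed 12 = 74.
All other subsets cost ≥ 73. Minimum total cost: 70.

70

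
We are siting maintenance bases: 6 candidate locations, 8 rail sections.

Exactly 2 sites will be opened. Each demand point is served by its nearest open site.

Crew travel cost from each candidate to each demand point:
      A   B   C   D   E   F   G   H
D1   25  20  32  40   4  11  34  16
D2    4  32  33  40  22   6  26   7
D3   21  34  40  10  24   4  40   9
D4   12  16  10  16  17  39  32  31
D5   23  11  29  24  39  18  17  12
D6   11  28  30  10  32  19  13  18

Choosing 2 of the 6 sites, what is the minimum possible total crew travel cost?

Open {D2, D4}.
  A→D2 4, B→D4 16, C→D4 10, D→D4 16, E→D4 17, F→D2 6, G→D2 26, H→D2 7  ⇒ total 102.
Compare {D3, D4}: total 110.
Compare {D4, D5}: total 113.
No size-2 selection does better; minimum is 102.

102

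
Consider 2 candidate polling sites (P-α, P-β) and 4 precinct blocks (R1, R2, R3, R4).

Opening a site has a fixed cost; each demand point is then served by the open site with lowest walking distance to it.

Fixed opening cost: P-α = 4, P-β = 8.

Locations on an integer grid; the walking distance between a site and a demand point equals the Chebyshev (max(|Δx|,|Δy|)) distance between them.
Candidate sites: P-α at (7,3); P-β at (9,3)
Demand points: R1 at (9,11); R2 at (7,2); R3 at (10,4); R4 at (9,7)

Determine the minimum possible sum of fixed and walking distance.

20

Open {P-α}: assign each demand point to its cheapest open site.
  R1→P-α 8, R2→P-α 1, R3→P-α 3, R4→P-α 4
  walking distance 16, fixed 4 → total 20.
Compare {P-β}: walking distance 15 + fixed 8 = 23.
Compare {P-α, P-β}: walking distance 14 + fixed 12 = 26.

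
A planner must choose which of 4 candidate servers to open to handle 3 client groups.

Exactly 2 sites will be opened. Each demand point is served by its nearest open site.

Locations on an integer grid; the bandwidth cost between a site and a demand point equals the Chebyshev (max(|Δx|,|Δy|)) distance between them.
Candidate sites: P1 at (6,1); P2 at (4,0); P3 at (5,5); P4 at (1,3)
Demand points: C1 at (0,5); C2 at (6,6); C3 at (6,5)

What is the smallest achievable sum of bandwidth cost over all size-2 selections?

4

Open {P3, P4}.
  C1→P4 2, C2→P3 1, C3→P3 1  ⇒ total 4.
Compare {P1, P3}: total 7.
Compare {P2, P3}: total 7.
No size-2 selection does better; minimum is 4.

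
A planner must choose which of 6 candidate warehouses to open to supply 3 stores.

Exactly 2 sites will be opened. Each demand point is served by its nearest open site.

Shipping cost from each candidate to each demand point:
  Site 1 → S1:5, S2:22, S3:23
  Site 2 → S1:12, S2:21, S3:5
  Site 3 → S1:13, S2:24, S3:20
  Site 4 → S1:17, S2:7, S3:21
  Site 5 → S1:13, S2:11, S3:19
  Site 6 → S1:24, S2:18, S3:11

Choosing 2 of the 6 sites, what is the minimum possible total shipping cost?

24

Open {Site 2, Site 4}.
  S1→Site 2 12, S2→Site 4 7, S3→Site 2 5  ⇒ total 24.
Compare {Site 2, Site 5}: total 28.
Compare {Site 1, Site 2}: total 31.
No size-2 selection does better; minimum is 24.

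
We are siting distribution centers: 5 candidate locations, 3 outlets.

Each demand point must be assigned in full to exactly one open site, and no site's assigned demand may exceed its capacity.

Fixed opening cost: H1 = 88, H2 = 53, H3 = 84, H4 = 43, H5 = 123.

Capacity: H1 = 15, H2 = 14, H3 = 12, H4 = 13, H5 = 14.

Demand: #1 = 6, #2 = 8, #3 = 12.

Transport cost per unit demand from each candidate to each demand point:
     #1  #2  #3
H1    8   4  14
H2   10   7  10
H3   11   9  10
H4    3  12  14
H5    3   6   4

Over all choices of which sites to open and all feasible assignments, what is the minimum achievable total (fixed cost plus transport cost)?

Open {H1, H5}; cheapest assignment that respects the capacities:
  H1 (cap 15, load 14): #1, #2 — cost 6×8 + 8×4 = 80
  H5 (cap 14, load 12): #3 — cost 12×4 = 48
  Shipping 128, fixed 211 → total 339.
  Any other capacity-feasible assignment to {H1, H5} ships for at least 128.
Compare {H2, H5}: its best feasible assignment gives total 340.
Compare {H1, H2}: its best feasible assignment gives total 341.
Every other set of open sites that can feasibly serve all demand totals ≥ 340 even under its best assignment. Minimum: 339.

339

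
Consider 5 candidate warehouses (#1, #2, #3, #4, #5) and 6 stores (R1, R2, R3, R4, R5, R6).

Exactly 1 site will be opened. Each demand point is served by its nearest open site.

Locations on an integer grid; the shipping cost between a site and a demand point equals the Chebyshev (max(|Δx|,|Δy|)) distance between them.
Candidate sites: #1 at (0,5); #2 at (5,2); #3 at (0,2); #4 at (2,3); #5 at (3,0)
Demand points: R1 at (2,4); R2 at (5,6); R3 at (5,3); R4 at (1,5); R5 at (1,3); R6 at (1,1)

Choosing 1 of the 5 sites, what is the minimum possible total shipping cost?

12

Open {#4}.
  R1→#4 1, R2→#4 3, R3→#4 3, R4→#4 2, R5→#4 1, R6→#4 2  ⇒ total 12.
Compare {#3}: total 17.
Compare {#1}: total 19.
No size-1 selection does better; minimum is 12.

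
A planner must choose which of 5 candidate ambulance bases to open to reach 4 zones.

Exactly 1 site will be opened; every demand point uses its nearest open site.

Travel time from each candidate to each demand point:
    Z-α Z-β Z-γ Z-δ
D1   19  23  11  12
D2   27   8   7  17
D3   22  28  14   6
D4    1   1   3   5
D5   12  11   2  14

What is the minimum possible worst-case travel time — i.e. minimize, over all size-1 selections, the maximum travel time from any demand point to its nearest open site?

Open {D4}.
  Farthest demand point is Z-δ at travel time 5 (to D4); all others are ≤ 5.
With {D5} the worst case is 14.
With {D1} the worst case is 23.
No size-1 selection achieves below 5.

5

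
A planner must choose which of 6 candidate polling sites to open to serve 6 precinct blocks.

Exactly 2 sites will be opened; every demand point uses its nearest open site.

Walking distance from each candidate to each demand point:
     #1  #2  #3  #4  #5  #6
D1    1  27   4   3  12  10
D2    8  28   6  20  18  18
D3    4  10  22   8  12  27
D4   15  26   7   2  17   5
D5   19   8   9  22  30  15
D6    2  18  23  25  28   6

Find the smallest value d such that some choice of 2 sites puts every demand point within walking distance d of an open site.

Open {D1, D3}.
  Farthest demand point is #5 at walking distance 12 (to D1); all others are ≤ 12.
With {D1, D5} the worst case is 12.
With {D3, D4} the worst case is 12.
No size-2 selection achieves below 12.

12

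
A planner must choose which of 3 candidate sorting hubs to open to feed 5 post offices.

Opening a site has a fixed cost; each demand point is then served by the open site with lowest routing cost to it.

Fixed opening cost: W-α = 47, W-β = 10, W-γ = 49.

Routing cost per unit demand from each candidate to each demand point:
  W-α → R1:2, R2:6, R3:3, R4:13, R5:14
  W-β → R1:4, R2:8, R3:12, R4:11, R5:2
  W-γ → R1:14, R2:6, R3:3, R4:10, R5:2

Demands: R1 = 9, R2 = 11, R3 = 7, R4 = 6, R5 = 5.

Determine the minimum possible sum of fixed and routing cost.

238

Open {W-α, W-β}: assign each demand point to its cheapest open site.
  R1→W-α 9×2=18, R2→W-α 11×6=66, R3→W-α 7×3=21, R4→W-β 6×11=66, R5→W-β 5×2=10
  routing cost 181, fixed 57 → total 238.
Compare {W-β, W-γ}: routing cost 193 + fixed 59 = 252.
Compare {W-α, W-γ}: routing cost 175 + fixed 96 = 271.
Compare {W-α, W-β, W-γ}: routing cost 175 + fixed 106 = 281.
All other subsets cost ≥ 252. Minimum total cost: 238.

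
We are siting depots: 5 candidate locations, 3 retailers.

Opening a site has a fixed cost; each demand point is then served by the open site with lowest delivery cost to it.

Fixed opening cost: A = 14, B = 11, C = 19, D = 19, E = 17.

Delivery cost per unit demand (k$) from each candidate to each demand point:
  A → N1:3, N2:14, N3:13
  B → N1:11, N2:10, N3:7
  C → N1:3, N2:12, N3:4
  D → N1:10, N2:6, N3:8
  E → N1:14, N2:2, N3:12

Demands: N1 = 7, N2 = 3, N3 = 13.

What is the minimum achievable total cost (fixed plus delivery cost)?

Open {C, E}: assign each demand point to its cheapest open site.
  N1→C 7×3=21, N2→E 3×2=6, N3→C 13×4=52
  delivery cost 79, fixed 36 → total 115.
Compare {B, C, E}: delivery cost 79 + fixed 47 = 126.
Compare {C}: delivery cost 109 + fixed 19 = 128.
Compare {C, D}: delivery cost 91 + fixed 38 = 129.
All other subsets cost ≥ 126. Minimum total cost: 115.

115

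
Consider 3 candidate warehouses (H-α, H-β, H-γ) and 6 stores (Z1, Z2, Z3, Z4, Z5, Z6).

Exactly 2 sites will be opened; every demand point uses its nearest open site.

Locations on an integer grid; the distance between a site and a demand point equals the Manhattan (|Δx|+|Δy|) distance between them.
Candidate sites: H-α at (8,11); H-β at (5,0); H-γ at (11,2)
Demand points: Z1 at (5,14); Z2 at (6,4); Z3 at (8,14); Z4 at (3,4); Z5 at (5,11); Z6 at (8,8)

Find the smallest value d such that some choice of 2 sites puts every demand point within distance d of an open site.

6

Open {H-α, H-β}.
  Farthest demand point is Z1 at distance 6 (to H-α); all others are ≤ 6.
With {H-α, H-γ} the worst case is 10.
With {H-β, H-γ} the worst case is 15.
No size-2 selection achieves below 6.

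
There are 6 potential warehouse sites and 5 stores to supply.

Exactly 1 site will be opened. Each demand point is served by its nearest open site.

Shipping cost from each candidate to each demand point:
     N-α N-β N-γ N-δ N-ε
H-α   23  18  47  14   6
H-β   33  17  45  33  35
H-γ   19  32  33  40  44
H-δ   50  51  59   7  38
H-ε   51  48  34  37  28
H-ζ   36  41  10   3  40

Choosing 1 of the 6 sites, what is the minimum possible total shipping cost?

Open {H-α}.
  N-α→H-α 23, N-β→H-α 18, N-γ→H-α 47, N-δ→H-α 14, N-ε→H-α 6  ⇒ total 108.
Compare {H-ζ}: total 130.
Compare {H-β}: total 163.
No size-1 selection does better; minimum is 108.

108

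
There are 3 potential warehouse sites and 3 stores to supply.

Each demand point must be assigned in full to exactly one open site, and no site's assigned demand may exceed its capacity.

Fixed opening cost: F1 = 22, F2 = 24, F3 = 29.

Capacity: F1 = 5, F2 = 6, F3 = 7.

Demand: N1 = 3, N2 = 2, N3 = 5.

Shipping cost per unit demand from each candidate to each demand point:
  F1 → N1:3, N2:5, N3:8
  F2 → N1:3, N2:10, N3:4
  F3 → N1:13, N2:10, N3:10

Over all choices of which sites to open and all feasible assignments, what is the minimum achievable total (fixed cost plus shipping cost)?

Open {F1, F2}; cheapest assignment that respects the capacities:
  F1 (cap 5, load 5): N1, N2 — cost 3×3 + 2×5 = 19
  F2 (cap 6, load 5): N3 — cost 5×4 = 20
  Shipping 39, fixed 46 → total 85.
  Any other capacity-feasible assignment to {F1, F2} ships for at least 39.
Compare {F1, F2, F3}: its best feasible assignment gives total 114.
Compare {F1, F3}: its best feasible assignment gives total 120.
Every other set of open sites that can feasibly serve all demand totals ≥ 114 even under its best assignment. Minimum: 85.

85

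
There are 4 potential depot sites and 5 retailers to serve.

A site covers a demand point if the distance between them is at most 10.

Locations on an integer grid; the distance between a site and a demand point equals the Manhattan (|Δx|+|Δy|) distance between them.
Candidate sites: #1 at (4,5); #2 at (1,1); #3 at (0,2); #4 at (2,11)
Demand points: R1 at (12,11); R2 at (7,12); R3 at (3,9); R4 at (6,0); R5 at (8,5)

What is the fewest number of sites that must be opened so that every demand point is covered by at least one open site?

Coverage sets (demand points within 10 of each site):
  #1: {R2, R3, R4, R5}
  #2: {R3, R4}
  #3: {R3, R4}
  #4: {R1, R2, R3}
No single site covers all 5 demand points.
But {#1, #4} covers everything, so the minimum is 2.

2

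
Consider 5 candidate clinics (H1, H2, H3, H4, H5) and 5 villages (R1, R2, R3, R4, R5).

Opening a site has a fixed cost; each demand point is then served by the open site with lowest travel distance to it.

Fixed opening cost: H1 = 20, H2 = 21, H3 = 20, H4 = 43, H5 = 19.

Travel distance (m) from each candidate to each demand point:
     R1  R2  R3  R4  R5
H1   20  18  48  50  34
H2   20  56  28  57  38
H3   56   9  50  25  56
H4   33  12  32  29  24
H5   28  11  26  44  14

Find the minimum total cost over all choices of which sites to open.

Open {H3, H5}: assign each demand point to its cheapest open site.
  R1→H5 28, R2→H3 9, R3→H5 26, R4→H3 25, R5→H5 14
  travel distance 102, fixed 39 → total 141.
Compare {H5}: travel distance 123 + fixed 19 = 142.
Compare {H1, H3, H5}: travel distance 94 + fixed 59 = 153.
Compare {H1, H5}: travel distance 115 + fixed 39 = 154.
All other subsets cost ≥ 142. Minimum total cost: 141.

141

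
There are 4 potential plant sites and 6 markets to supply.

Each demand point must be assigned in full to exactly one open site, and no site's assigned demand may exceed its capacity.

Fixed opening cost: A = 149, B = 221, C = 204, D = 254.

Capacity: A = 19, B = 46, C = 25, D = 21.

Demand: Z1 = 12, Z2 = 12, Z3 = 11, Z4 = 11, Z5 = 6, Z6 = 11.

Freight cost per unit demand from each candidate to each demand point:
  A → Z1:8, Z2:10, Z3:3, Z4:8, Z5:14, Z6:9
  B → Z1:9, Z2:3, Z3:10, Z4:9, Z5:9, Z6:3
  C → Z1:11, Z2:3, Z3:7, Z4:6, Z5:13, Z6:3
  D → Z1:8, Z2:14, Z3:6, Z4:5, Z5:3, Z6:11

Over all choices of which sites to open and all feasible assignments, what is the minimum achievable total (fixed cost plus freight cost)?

763

Open {A, B}; cheapest assignment that respects the capacities:
  A (cap 19, load 17): Z3, Z5 — cost 11×3 + 6×14 = 117
  B (cap 46, load 46): Z1, Z2, Z4, Z6 — cost 12×9 + 12×3 + 11×9 + 11×3 = 276
  Shipping 393, fixed 370 → total 763.
  Any other capacity-feasible assignment to {A, B} ships for at least 393.
Compare {B, C}: its best feasible assignment gives total 799.
Compare {B, D}: its best feasible assignment gives total 835.
Every other set of open sites that can feasibly serve all demand totals ≥ 799 even under its best assignment. Minimum: 763.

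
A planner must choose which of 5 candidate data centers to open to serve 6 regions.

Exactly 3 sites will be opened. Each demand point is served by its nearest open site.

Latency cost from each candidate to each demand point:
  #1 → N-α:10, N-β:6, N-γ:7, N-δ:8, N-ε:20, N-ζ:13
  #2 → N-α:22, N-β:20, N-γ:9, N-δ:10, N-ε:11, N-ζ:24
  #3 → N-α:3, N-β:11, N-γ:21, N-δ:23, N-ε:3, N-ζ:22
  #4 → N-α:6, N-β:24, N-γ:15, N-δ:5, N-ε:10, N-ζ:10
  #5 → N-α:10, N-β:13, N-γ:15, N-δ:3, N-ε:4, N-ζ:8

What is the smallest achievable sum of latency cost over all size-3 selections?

30

Open {#1, #3, #5}.
  N-α→#3 3, N-β→#1 6, N-γ→#1 7, N-δ→#5 3, N-ε→#3 3, N-ζ→#5 8  ⇒ total 30.
Compare {#1, #3, #4}: total 34.
Compare {#1, #4, #5}: total 34.
No size-3 selection does better; minimum is 30.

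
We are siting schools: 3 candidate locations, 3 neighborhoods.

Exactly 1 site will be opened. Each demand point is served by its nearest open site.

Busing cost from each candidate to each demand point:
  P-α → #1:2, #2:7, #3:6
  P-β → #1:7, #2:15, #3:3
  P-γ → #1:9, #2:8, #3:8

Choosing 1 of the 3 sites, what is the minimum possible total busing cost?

Open {P-α}.
  #1→P-α 2, #2→P-α 7, #3→P-α 6  ⇒ total 15.
Compare {P-β}: total 25.
Compare {P-γ}: total 25.

15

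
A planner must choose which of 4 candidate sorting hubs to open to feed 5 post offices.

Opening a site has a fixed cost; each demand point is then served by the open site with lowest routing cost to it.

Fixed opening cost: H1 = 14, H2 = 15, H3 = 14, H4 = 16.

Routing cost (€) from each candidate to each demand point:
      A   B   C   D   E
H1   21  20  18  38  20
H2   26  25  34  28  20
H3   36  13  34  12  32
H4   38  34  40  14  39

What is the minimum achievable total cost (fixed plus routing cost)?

Open {H1, H3}: assign each demand point to its cheapest open site.
  A→H1 21, B→H3 13, C→H1 18, D→H3 12, E→H1 20
  routing cost 84, fixed 28 → total 112.
Compare {H1, H4}: routing cost 93 + fixed 30 = 123.
Compare {H1, H2, H3}: routing cost 84 + fixed 43 = 127.
Compare {H1, H3, H4}: routing cost 84 + fixed 44 = 128.
All other subsets cost ≥ 123. Minimum total cost: 112.

112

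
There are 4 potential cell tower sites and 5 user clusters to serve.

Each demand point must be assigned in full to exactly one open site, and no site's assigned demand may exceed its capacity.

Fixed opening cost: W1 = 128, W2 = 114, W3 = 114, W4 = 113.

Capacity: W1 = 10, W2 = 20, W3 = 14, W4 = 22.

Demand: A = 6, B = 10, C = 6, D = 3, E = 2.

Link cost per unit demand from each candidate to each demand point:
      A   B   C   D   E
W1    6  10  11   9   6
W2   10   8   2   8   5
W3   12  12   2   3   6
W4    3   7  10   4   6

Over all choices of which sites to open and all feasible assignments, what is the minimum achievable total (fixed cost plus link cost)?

Open {W3, W4}; cheapest assignment that respects the capacities:
  W3 (cap 14, load 11): C, D, E — cost 6×2 + 3×3 + 2×6 = 33
  W4 (cap 22, load 16): A, B — cost 6×3 + 10×7 = 88
  Shipping 121, fixed 227 → total 348.
  Any other capacity-feasible assignment to {W3, W4} ships for at least 121.
Compare {W2, W4}: its best feasible assignment gives total 349.
Compare {W2, W3}: its best feasible assignment gives total 399.
Every other set of open sites that can feasibly serve all demand totals ≥ 349 even under its best assignment. Minimum: 348.

348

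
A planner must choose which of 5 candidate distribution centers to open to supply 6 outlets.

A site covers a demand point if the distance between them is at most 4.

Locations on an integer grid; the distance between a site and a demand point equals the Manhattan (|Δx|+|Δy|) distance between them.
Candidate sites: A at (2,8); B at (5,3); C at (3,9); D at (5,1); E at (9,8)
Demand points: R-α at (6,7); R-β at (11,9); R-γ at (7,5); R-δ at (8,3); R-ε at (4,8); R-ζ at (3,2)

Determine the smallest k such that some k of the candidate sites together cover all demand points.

Coverage sets (demand points within 4 of each site):
  A: {R-ε}
  B: {R-γ, R-δ, R-ζ}
  C: {R-ε}
  D: {R-ζ}
  E: {R-α, R-β}
No 2 sites suffice: every size-2 union leaves at least one demand point uncovered.
But {A, B, E} covers everything, so the minimum is 3.

3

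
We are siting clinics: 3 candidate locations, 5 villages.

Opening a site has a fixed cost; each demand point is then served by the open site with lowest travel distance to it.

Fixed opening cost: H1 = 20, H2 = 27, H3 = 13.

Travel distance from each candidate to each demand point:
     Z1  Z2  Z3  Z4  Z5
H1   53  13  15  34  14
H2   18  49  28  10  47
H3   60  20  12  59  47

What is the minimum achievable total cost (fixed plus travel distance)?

Open {H1, H2}: assign each demand point to its cheapest open site.
  Z1→H2 18, Z2→H1 13, Z3→H1 15, Z4→H2 10, Z5→H1 14
  travel distance 70, fixed 47 → total 117.
Compare {H1, H2, H3}: travel distance 67 + fixed 60 = 127.
Compare {H2, H3}: travel distance 107 + fixed 40 = 147.
Compare {H1}: travel distance 129 + fixed 20 = 149.
All other subsets cost ≥ 127. Minimum total cost: 117.

117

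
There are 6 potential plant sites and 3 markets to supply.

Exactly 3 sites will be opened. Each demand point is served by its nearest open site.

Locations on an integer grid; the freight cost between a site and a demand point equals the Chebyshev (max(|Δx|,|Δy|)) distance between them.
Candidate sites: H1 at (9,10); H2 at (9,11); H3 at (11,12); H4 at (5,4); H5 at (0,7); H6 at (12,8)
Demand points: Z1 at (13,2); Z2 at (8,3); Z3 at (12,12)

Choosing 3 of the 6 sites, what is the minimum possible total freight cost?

10

Open {H3, H4, H6}.
  Z1→H6 6, Z2→H4 3, Z3→H3 1  ⇒ total 10.
Compare {H1, H3, H4}: total 12.
Compare {H1, H3, H6}: total 12.
No size-3 selection does better; minimum is 10.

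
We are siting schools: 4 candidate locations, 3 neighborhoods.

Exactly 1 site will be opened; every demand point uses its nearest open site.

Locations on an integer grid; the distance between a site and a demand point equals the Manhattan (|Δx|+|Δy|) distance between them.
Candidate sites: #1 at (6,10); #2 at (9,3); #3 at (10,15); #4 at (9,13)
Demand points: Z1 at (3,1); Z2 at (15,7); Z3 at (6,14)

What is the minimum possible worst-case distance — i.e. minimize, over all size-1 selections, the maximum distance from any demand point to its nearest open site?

Open {#1}.
  Farthest demand point is Z1 at distance 12 (to #1); all others are ≤ 12.
With {#2} the worst case is 14.
With {#4} the worst case is 18.
No size-1 selection achieves below 12.

12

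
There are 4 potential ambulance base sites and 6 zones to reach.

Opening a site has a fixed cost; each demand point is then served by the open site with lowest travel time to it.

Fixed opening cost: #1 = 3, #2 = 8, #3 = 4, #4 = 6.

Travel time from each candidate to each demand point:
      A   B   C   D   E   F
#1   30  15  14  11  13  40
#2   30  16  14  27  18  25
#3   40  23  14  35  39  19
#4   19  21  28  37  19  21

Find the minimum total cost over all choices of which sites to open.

102

Open {#1, #4}: assign each demand point to its cheapest open site.
  A→#4 19, B→#1 15, C→#1 14, D→#1 11, E→#1 13, F→#4 21
  travel time 93, fixed 9 → total 102.
Compare {#1, #3, #4}: travel time 91 + fixed 13 = 104.
Compare {#1, #3}: travel time 102 + fixed 7 = 109.
Compare {#1, #2, #4}: travel time 93 + fixed 17 = 110.
All other subsets cost ≥ 104. Minimum total cost: 102.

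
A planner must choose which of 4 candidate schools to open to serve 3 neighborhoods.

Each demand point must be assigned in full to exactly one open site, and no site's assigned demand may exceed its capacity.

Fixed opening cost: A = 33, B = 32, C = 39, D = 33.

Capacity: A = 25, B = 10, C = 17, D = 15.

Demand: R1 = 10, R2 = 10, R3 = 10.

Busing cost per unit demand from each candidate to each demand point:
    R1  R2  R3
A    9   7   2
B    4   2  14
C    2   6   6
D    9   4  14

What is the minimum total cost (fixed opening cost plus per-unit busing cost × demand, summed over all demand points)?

164

Open {A, B, C}; cheapest assignment that respects the capacities:
  A (cap 25, load 10): R3 — cost 10×2 = 20
  B (cap 10, load 10): R2 — cost 10×2 = 20
  C (cap 17, load 10): R1 — cost 10×2 = 20
  Shipping 60, fixed 104 → total 164.
  Any other capacity-feasible assignment to {A, B, C} ships for at least 60.
Compare {A, C}: its best feasible assignment gives total 182.
Compare {A, C, D}: its best feasible assignment gives total 185.
Every other set of open sites that can feasibly serve all demand totals ≥ 182 even under its best assignment. Minimum: 164.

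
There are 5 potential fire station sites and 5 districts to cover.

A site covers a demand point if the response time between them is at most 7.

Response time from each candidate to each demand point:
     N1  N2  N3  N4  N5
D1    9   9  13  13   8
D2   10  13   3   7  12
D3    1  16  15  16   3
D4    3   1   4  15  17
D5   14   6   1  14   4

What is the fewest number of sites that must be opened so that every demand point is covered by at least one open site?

Coverage sets (demand points within 7 of each site):
  D1: {}
  D2: {N3, N4}
  D3: {N1, N5}
  D4: {N1, N2, N3}
  D5: {N2, N3, N5}
No 2 sites suffice: every size-2 union leaves at least one demand point uncovered.
But {D2, D3, D4} covers everything, so the minimum is 3.

3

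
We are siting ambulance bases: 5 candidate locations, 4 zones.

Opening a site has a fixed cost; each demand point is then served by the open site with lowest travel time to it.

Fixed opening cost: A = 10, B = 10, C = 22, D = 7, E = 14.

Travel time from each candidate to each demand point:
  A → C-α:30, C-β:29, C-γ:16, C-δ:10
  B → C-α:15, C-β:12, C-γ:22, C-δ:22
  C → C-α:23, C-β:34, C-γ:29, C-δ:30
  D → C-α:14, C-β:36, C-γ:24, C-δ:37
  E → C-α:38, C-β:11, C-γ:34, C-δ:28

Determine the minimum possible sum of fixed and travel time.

Open {A, B}: assign each demand point to its cheapest open site.
  C-α→B 15, C-β→B 12, C-γ→A 16, C-δ→A 10
  travel time 53, fixed 20 → total 73.
Compare {A, B, D}: travel time 52 + fixed 27 = 79.
Compare {B}: travel time 71 + fixed 10 = 81.
Compare {A, D, E}: travel time 51 + fixed 31 = 82.
All other subsets cost ≥ 79. Minimum total cost: 73.

73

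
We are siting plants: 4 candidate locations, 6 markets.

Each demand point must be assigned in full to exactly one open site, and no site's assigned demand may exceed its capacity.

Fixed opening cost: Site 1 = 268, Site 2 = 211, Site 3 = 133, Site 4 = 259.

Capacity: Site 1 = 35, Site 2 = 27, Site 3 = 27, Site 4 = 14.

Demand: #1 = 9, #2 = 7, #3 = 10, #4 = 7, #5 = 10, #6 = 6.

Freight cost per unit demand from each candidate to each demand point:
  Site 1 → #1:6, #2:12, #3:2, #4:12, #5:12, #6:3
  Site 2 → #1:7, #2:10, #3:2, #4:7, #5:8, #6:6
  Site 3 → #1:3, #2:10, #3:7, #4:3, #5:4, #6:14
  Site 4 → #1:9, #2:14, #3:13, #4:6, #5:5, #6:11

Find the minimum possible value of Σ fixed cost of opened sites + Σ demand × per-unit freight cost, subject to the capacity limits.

558

Open {Site 2, Site 3}; cheapest assignment that respects the capacities:
  Site 2 (cap 27, load 23): #2, #3, #6 — cost 7×10 + 10×2 + 6×6 = 126
  Site 3 (cap 27, load 26): #1, #4, #5 — cost 9×3 + 7×3 + 10×4 = 88
  Shipping 214, fixed 344 → total 558.
  Any other capacity-feasible assignment to {Site 2, Site 3} ships for at least 214.
Compare {Site 1, Site 3}: its best feasible assignment gives total 611.
Compare {Site 1, Site 2}: its best feasible assignment gives total 770.
Every other set of open sites that can feasibly serve all demand totals ≥ 611 even under its best assignment. Minimum: 558.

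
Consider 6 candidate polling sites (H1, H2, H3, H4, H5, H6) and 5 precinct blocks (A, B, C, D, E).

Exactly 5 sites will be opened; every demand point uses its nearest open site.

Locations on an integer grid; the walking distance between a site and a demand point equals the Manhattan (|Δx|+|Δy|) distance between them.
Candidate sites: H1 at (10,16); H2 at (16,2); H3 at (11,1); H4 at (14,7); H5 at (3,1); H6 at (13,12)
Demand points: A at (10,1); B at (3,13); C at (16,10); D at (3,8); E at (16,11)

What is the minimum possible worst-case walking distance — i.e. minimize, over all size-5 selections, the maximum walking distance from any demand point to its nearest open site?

Open {H1, H2, H3, H4, H5}.
  Farthest demand point is B at walking distance 10 (to H1); all others are ≤ 10.
With {H1, H2, H3, H5, H6} the worst case is 10.
With {H1, H2, H4, H5, H6} the worst case is 10.
No size-5 selection achieves below 10.

10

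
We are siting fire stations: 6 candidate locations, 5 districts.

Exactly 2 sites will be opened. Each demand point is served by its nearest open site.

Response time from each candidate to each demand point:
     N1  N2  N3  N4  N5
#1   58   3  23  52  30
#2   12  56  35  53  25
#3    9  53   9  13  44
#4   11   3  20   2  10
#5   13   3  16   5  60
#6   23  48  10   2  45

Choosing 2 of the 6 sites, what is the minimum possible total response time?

Open {#3, #4}.
  N1→#3 9, N2→#4 3, N3→#3 9, N4→#4 2, N5→#4 10  ⇒ total 33.
Compare {#4, #6}: total 36.
Compare {#4, #5}: total 42.
No size-2 selection does better; minimum is 33.

33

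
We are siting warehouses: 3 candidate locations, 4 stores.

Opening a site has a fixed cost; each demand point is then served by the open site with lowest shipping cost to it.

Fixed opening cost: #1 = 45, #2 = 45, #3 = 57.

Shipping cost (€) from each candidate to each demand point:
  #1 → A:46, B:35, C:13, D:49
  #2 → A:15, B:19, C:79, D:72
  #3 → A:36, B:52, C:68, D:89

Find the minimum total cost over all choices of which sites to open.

186

Open {#1, #2}: assign each demand point to its cheapest open site.
  A→#2 15, B→#2 19, C→#1 13, D→#1 49
  shipping cost 96, fixed 90 → total 186.
Compare {#1}: shipping cost 143 + fixed 45 = 188.
Compare {#2}: shipping cost 185 + fixed 45 = 230.
Compare {#1, #3}: shipping cost 133 + fixed 102 = 235.
All other subsets cost ≥ 188. Minimum total cost: 186.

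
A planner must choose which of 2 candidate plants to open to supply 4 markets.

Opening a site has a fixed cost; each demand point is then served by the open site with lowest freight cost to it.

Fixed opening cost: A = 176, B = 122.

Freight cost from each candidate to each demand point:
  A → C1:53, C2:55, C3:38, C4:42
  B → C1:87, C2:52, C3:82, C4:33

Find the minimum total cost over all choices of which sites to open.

364

Open {A}: assign each demand point to its cheapest open site.
  C1→A 53, C2→A 55, C3→A 38, C4→A 42
  freight cost 188, fixed 176 → total 364.
Compare {B}: freight cost 254 + fixed 122 = 376.
Compare {A, B}: freight cost 176 + fixed 298 = 474.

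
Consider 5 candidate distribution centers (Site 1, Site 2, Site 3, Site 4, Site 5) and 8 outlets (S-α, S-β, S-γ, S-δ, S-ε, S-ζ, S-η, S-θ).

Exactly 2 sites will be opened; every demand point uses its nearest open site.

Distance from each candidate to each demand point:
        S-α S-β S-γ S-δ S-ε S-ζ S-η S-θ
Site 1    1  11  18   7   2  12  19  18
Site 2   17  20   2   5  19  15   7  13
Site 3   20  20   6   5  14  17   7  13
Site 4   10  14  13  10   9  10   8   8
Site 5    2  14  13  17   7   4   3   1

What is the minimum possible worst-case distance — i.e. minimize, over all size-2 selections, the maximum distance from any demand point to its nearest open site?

Open {Site 1, Site 2}.
  Farthest demand point is S-θ at distance 13 (to Site 2); all others are ≤ 13.
With {Site 1, Site 3} the worst case is 13.
With {Site 1, Site 4} the worst case is 13.
No size-2 selection achieves below 13.

13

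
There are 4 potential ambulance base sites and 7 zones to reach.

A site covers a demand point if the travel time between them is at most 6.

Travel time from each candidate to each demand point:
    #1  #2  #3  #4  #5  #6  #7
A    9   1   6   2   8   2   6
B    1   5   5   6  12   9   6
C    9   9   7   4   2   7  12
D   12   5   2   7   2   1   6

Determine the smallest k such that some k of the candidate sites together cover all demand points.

2

Coverage sets (demand points within 6 of each site):
  A: {#2, #3, #4, #6, #7}
  B: {#1, #2, #3, #4, #7}
  C: {#4, #5}
  D: {#2, #3, #5, #6, #7}
No single site covers all 7 demand points.
But {B, D} covers everything, so the minimum is 2.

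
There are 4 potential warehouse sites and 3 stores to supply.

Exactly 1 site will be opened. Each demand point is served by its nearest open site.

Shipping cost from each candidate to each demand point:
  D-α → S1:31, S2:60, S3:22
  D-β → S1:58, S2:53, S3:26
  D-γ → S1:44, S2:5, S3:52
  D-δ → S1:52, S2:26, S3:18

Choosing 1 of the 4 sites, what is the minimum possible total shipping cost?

Open {D-δ}.
  S1→D-δ 52, S2→D-δ 26, S3→D-δ 18  ⇒ total 96.
Compare {D-γ}: total 101.
Compare {D-α}: total 113.
No size-1 selection does better; minimum is 96.

96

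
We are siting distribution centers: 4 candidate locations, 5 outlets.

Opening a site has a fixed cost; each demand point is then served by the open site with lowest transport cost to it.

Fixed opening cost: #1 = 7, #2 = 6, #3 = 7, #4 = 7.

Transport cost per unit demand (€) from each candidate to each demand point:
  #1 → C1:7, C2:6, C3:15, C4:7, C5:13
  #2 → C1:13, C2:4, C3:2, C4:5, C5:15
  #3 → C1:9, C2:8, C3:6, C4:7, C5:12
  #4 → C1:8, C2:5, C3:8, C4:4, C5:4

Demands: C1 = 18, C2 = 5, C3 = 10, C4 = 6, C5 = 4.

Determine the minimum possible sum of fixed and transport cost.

226

Open {#1, #2, #4}: assign each demand point to its cheapest open site.
  C1→#1 18×7=126, C2→#2 5×4=20, C3→#2 10×2=20, C4→#4 6×4=24, C5→#4 4×4=16
  transport cost 206, fixed 20 → total 226.
Compare {#1, #2, #3, #4}: transport cost 206 + fixed 27 = 233.
Compare {#2, #4}: transport cost 224 + fixed 13 = 237.
Compare {#2, #3, #4}: transport cost 224 + fixed 20 = 244.
All other subsets cost ≥ 233. Minimum total cost: 226.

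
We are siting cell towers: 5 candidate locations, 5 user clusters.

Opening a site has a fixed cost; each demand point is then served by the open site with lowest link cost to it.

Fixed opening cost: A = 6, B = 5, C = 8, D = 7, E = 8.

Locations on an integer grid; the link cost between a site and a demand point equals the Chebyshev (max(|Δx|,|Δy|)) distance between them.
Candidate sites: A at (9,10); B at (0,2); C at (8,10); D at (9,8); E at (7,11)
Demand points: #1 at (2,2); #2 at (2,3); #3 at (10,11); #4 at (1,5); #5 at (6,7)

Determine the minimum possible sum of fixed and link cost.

22

Open {A, B}: assign each demand point to its cheapest open site.
  #1→B 2, #2→B 2, #3→A 1, #4→B 3, #5→A 3
  link cost 11, fixed 11 → total 22.
Compare {B, C}: link cost 12 + fixed 13 = 25.
Compare {B, D}: link cost 13 + fixed 12 = 25.
Compare {B, E}: link cost 14 + fixed 13 = 27.
All other subsets cost ≥ 25. Minimum total cost: 22.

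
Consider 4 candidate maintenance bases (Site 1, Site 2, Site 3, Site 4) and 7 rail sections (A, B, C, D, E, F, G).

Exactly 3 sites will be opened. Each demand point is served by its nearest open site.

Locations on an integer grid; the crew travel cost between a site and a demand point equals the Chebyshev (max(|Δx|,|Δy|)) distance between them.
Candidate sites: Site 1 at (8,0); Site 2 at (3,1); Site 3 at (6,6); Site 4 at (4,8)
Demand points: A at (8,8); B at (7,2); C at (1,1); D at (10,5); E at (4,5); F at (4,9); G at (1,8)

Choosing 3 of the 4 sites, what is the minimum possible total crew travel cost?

Open {Site 2, Site 3, Site 4}.
  A→Site 3 2, B→Site 2 4, C→Site 2 2, D→Site 3 4, E→Site 3 2, F→Site 4 1, G→Site 4 3  ⇒ total 18.
Compare {Site 1, Site 3, Site 4}: total 19.
Compare {Site 1, Site 2, Site 3}: total 20.
No size-3 selection does better; minimum is 18.

18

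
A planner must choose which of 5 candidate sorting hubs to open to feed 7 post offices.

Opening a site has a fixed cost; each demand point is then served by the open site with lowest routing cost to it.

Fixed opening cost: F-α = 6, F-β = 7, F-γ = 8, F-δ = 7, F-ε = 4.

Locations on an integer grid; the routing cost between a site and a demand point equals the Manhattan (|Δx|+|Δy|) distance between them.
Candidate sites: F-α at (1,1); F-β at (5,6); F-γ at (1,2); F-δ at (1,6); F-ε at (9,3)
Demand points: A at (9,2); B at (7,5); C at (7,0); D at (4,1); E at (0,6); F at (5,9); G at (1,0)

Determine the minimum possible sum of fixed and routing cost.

Open {F-α, F-β, F-ε}: assign each demand point to its cheapest open site.
  A→F-ε 1, B→F-β 3, C→F-ε 5, D→F-α 3, E→F-β 5, F→F-β 3, G→F-α 1
  routing cost 21, fixed 17 → total 38.
Compare {F-α, F-δ, F-ε}: routing cost 22 + fixed 17 = 39.
Compare {F-α, F-ε}: routing cost 30 + fixed 10 = 40.
Compare {F-α, F-β, F-δ, F-ε}: routing cost 17 + fixed 24 = 41.
All other subsets cost ≥ 39. Minimum total cost: 38.

38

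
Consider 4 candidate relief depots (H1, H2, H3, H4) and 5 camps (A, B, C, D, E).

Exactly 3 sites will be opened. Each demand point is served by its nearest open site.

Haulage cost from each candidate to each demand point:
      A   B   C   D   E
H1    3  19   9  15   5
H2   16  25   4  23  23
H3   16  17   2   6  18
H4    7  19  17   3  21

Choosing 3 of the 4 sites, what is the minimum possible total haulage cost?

Open {H1, H3, H4}.
  A→H1 3, B→H3 17, C→H3 2, D→H4 3, E→H1 5  ⇒ total 30.
Compare {H1, H2, H3}: total 33.
Compare {H1, H2, H4}: total 34.
No size-3 selection does better; minimum is 30.

30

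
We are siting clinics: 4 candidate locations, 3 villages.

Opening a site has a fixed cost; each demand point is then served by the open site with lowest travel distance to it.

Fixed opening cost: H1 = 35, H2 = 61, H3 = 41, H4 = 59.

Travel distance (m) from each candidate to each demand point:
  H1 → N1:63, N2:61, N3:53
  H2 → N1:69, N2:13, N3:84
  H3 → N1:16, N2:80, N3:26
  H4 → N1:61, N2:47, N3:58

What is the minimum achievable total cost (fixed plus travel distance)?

Open {H2, H3}: assign each demand point to its cheapest open site.
  N1→H3 16, N2→H2 13, N3→H3 26
  travel distance 55, fixed 102 → total 157.
Compare {H3}: travel distance 122 + fixed 41 = 163.
Compare {H1, H3}: travel distance 103 + fixed 76 = 179.
Compare {H3, H4}: travel distance 89 + fixed 100 = 189.
All other subsets cost ≥ 163. Minimum total cost: 157.

157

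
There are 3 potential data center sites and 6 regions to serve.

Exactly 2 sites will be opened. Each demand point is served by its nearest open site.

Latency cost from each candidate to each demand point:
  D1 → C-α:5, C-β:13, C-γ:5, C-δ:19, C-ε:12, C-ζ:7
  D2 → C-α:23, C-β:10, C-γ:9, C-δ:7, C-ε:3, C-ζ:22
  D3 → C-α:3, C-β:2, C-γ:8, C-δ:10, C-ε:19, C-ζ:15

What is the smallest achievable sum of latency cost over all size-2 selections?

37

Open {D1, D2}.
  C-α→D1 5, C-β→D2 10, C-γ→D1 5, C-δ→D2 7, C-ε→D2 3, C-ζ→D1 7  ⇒ total 37.
Compare {D2, D3}: total 38.
Compare {D1, D3}: total 39.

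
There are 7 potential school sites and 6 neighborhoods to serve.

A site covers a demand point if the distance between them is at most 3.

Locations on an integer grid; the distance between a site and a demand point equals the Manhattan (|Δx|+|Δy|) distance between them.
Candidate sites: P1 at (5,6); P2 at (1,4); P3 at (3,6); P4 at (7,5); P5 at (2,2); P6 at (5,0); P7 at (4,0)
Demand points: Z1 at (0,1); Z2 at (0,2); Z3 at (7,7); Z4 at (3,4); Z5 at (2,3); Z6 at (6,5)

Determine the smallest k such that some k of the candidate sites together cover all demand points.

Coverage sets (demand points within 3 of each site):
  P1: {Z3, Z6}
  P2: {Z2, Z4, Z5}
  P3: {Z4}
  P4: {Z3, Z6}
  P5: {Z1, Z2, Z4, Z5}
  P6: {}
  P7: {}
No single site covers all 6 demand points.
But {P1, P5} covers everything, so the minimum is 2.

2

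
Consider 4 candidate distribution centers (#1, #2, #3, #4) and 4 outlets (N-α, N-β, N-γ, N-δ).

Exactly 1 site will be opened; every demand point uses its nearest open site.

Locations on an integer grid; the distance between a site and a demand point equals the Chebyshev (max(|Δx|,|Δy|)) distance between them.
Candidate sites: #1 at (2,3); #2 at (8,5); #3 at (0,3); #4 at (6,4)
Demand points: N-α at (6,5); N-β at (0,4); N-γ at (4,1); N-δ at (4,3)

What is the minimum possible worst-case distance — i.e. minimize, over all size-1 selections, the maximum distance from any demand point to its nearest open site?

Open {#1}.
  Farthest demand point is N-α at distance 4 (to #1); all others are ≤ 4.
With {#3} the worst case is 6.
With {#4} the worst case is 6.
No size-1 selection achieves below 4.

4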